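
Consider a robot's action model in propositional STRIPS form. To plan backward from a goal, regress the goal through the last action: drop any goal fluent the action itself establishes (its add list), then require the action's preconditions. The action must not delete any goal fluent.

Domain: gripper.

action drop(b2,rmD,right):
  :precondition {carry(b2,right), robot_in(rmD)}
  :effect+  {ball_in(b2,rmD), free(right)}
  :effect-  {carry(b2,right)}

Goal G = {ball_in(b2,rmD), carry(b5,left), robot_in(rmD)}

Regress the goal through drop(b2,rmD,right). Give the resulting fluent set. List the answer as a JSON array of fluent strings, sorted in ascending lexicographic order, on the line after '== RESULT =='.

Compute (G \ add) ∪ pre:
  G ∩ del = {}  (empty — regression defined)
  G \ add = {ball_in(b2,rmD), carry(b5,left), robot_in(rmD)} \ {ball_in(b2,rmD), free(right)} = {carry(b5,left), robot_in(rmD)}
  ∪ pre   = {carry(b5,left), robot_in(rmD)} ∪ {carry(b2,right), robot_in(rmD)}
          = {carry(b2,right), carry(b5,left), robot_in(rmD)}

== RESULT ==
["carry(b2,right)", "carry(b5,left)", "robot_in(rmD)"]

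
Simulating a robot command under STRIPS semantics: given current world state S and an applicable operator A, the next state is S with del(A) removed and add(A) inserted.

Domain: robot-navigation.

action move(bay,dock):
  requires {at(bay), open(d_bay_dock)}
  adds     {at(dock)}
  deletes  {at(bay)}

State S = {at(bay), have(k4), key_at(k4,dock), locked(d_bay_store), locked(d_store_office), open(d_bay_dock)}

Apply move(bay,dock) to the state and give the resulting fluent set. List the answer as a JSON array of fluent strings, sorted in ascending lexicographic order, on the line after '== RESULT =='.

Compute (S \ del) ∪ add:
  pre ⊆ S: {at(bay), open(d_bay_dock)} ⊆ S  — applicable
  S \ del = {have(k4), key_at(k4,dock), locked(d_bay_store), locked(d_store_office), open(d_bay_dock)}
  ∪ add   = {at(dock), have(k4), key_at(k4,dock), locked(d_bay_store), locked(d_store_office), open(d_bay_dock)}

== RESULT ==
["at(dock)", "have(k4)", "key_at(k4,dock)", "locked(d_bay_store)", "locked(d_store_office)", "open(d_bay_dock)"]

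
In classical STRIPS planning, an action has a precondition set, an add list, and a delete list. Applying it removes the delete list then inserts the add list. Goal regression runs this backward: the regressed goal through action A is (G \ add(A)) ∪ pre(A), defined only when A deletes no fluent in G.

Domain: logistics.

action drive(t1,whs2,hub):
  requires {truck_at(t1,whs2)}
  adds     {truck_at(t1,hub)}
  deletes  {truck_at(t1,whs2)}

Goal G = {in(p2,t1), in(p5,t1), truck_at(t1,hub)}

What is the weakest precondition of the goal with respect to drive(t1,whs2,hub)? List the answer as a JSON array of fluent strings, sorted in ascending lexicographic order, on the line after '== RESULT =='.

Compute (G \ add) ∪ pre:
  G ∩ del = {}  (empty — regression defined)
  G \ add = {in(p2,t1), in(p5,t1), truck_at(t1,hub)} \ {truck_at(t1,hub)} = {in(p2,t1), in(p5,t1)}
  ∪ pre   = {in(p2,t1), in(p5,t1)} ∪ {truck_at(t1,whs2)}
          = {in(p2,t1), in(p5,t1), truck_at(t1,whs2)}

== RESULT ==
["in(p2,t1)", "in(p5,t1)", "truck_at(t1,whs2)"]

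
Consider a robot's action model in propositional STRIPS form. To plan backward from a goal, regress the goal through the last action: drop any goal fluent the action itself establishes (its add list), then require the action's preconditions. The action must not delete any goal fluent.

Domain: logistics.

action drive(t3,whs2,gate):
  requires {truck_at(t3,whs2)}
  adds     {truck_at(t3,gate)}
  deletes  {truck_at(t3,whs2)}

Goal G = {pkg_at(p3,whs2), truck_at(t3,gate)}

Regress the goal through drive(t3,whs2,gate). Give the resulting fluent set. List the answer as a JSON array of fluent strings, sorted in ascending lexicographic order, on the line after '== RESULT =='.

Compute (G \ add) ∪ pre:
  G ∩ del = {}  (empty — regression defined)
  G \ add = {pkg_at(p3,whs2), truck_at(t3,gate)} \ {truck_at(t3,gate)} = {pkg_at(p3,whs2)}
  ∪ pre   = {pkg_at(p3,whs2)} ∪ {truck_at(t3,whs2)}
          = {pkg_at(p3,whs2), truck_at(t3,whs2)}

== RESULT ==
["pkg_at(p3,whs2)", "truck_at(t3,whs2)"]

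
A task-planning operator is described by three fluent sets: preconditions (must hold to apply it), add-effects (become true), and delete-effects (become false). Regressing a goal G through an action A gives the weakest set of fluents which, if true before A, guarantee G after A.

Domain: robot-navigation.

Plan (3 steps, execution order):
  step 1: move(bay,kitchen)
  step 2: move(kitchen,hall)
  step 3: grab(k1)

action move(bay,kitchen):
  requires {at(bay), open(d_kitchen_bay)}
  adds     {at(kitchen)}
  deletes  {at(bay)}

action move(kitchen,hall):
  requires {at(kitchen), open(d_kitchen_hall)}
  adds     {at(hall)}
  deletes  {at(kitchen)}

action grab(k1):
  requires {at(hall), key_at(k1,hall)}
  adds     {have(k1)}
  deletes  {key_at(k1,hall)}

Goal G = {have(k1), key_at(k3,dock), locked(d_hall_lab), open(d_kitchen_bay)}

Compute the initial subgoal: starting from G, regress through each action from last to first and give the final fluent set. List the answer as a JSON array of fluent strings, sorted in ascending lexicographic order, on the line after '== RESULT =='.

Regress step by step:
  through step 3 (grab(k1)): drop {have(k1)}, keep {key_at(k3,dock), locked(d_hall_lab), open(d_kitchen_bay)}, require {at(hall), key_at(k1,hall)}
    → {at(hall), key_at(k1,hall), key_at(k3,dock), locked(d_hall_lab), open(d_kitchen_bay)}
  through step 2 (move(kitchen,hall)): drop {at(hall)}, keep {key_at(k1,hall), key_at(k3,dock), locked(d_hall_lab), open(d_kitchen_bay)}, require {at(kitchen), open(d_kitchen_hall)}
    → {at(kitchen), key_at(k1,hall), key_at(k3,dock), locked(d_hall_lab), open(d_kitchen_bay), open(d_kitchen_hall)}
  through step 1 (move(bay,kitchen)): drop {at(kitchen)}, keep {key_at(k1,hall), key_at(k3,dock), locked(d_hall_lab), open(d_kitchen_bay), open(d_kitchen_hall)}, require {at(bay), open(d_kitchen_bay)}
    → {at(bay), key_at(k1,hall), key_at(k3,dock), locked(d_hall_lab), open(d_kitchen_bay), open(d_kitchen_hall)}

== RESULT ==
["at(bay)", "key_at(k1,hall)", "key_at(k3,dock)", "locked(d_hall_lab)", "open(d_kitchen_bay)", "open(d_kitchen_hall)"]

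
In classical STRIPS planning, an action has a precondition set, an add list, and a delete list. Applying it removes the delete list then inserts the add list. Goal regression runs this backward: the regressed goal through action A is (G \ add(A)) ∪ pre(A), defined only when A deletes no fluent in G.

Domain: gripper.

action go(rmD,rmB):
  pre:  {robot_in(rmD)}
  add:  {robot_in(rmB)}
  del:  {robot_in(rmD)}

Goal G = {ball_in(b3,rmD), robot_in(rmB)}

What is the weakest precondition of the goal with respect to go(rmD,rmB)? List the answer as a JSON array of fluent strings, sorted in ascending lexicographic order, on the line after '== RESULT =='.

Compute (G \ add) ∪ pre:
  G ∩ del = {}  (empty — regression defined)
  G \ add = {ball_in(b3,rmD), robot_in(rmB)} \ {robot_in(rmB)} = {ball_in(b3,rmD)}
  ∪ pre   = {ball_in(b3,rmD)} ∪ {robot_in(rmD)}
          = {ball_in(b3,rmD), robot_in(rmD)}

== RESULT ==
["ball_in(b3,rmD)", "robot_in(rmD)"]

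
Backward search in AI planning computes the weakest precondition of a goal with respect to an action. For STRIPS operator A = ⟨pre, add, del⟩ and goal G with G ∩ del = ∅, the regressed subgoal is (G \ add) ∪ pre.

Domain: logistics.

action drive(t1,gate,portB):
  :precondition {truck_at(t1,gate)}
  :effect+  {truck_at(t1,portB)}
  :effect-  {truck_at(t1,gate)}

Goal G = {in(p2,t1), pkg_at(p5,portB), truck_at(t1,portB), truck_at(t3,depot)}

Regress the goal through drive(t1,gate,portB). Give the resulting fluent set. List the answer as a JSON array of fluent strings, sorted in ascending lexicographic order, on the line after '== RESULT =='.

Compute (G \ add) ∪ pre:
  G ∩ del = {}  (empty — regression defined)
  G \ add = {in(p2,t1), pkg_at(p5,portB), truck_at(t1,portB), truck_at(t3,depot)} \ {truck_at(t1,portB)} = {in(p2,t1), pkg_at(p5,portB), truck_at(t3,depot)}
  ∪ pre   = {in(p2,t1), pkg_at(p5,portB), truck_at(t3,depot)} ∪ {truck_at(t1,gate)}
          = {in(p2,t1), pkg_at(p5,portB), truck_at(t1,gate), truck_at(t3,depot)}

== RESULT ==
["in(p2,t1)", "pkg_at(p5,portB)", "truck_at(t1,gate)", "truck_at(t3,depot)"]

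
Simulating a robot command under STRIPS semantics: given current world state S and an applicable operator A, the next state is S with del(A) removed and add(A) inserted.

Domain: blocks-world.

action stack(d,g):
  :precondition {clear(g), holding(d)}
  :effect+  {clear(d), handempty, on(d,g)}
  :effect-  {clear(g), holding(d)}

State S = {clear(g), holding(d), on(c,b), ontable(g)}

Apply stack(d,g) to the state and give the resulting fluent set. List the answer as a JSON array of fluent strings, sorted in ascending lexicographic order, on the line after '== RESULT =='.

Compute (S \ del) ∪ add:
  pre ⊆ S: {clear(g), holding(d)} ⊆ S  — applicable
  S \ del = {on(c,b), ontable(g)}
  ∪ add   = {clear(d), handempty, on(c,b), on(d,g), ontable(g)}

== RESULT ==
["clear(d)", "handempty", "on(c,b)", "on(d,g)", "ontable(g)"]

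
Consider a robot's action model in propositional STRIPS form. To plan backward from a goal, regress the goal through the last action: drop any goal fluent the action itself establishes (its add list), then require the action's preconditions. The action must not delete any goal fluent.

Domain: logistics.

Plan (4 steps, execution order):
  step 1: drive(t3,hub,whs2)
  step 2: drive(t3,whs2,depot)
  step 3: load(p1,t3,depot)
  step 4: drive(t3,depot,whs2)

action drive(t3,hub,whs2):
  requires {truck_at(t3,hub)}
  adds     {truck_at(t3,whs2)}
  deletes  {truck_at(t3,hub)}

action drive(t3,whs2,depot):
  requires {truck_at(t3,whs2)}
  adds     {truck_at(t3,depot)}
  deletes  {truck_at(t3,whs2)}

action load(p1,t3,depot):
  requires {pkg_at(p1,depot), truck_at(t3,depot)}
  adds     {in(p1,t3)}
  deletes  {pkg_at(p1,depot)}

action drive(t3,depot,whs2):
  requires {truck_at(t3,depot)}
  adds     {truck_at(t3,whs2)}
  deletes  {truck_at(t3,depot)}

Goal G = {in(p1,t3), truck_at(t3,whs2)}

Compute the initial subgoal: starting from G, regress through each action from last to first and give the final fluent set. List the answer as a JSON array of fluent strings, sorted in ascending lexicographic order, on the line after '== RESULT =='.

Regress step by step:
  through step 4 (drive(t3,depot,whs2)): drop {truck_at(t3,whs2)}, keep {in(p1,t3)}, require {truck_at(t3,depot)}
    → {in(p1,t3), truck_at(t3,depot)}
  through step 3 (load(p1,t3,depot)): drop {in(p1,t3)}, keep {truck_at(t3,depot)}, require {pkg_at(p1,depot), truck_at(t3,depot)}
    → {pkg_at(p1,depot), truck_at(t3,depot)}
  through step 2 (drive(t3,whs2,depot)): drop {truck_at(t3,depot)}, keep {pkg_at(p1,depot)}, require {truck_at(t3,whs2)}
    → {pkg_at(p1,depot), truck_at(t3,whs2)}
  through step 1 (drive(t3,hub,whs2)): drop {truck_at(t3,whs2)}, keep {pkg_at(p1,depot)}, require {truck_at(t3,hub)}
    → {pkg_at(p1,depot), truck_at(t3,hub)}

== RESULT ==
["pkg_at(p1,depot)", "truck_at(t3,hub)"]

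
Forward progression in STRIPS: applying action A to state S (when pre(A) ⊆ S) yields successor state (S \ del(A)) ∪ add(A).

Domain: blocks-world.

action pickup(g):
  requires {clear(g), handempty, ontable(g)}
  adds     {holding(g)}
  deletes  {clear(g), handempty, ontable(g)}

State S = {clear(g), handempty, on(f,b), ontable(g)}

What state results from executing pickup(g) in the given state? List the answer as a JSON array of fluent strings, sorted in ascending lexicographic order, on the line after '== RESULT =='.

Compute (S \ del) ∪ add:
  pre ⊆ S: {clear(g), handempty, ontable(g)} ⊆ S  — applicable
  S \ del = {on(f,b)}
  ∪ add   = {holding(g), on(f,b)}

== RESULT ==
["holding(g)", "on(f,b)"]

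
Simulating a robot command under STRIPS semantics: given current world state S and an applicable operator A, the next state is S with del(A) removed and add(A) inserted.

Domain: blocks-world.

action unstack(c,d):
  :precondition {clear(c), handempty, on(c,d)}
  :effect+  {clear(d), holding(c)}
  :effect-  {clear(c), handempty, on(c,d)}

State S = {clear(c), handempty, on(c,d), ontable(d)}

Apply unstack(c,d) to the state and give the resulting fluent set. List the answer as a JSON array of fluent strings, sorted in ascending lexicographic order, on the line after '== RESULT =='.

Compute (S \ del) ∪ add:
  pre ⊆ S: {clear(c), handempty, on(c,d)} ⊆ S  — applicable
  S \ del = {ontable(d)}
  ∪ add   = {clear(d), holding(c), ontable(d)}

== RESULT ==
["clear(d)", "holding(c)", "ontable(d)"]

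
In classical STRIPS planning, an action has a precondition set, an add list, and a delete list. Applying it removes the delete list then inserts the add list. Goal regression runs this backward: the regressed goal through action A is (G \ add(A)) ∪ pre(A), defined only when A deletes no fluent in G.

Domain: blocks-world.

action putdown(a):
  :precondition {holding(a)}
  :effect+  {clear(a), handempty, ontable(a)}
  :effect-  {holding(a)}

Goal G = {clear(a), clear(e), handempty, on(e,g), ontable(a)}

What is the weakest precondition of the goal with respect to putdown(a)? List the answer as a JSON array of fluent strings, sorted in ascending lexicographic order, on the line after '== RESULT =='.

Compute (G \ add) ∪ pre:
  G ∩ del = {}  (empty — regression defined)
  G \ add = {clear(a), clear(e), handempty, on(e,g), ontable(a)} \ {clear(a), handempty, ontable(a)} = {clear(e), on(e,g)}
  ∪ pre   = {clear(e), on(e,g)} ∪ {holding(a)}
          = {clear(e), holding(a), on(e,g)}

== RESULT ==
["clear(e)", "holding(a)", "on(e,g)"]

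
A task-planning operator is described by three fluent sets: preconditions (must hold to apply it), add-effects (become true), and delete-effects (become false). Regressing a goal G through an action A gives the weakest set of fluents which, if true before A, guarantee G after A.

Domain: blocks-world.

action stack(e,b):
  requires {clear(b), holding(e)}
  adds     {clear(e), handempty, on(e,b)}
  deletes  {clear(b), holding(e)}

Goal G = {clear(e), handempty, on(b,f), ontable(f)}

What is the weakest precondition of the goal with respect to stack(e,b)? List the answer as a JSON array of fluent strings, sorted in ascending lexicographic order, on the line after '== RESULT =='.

Compute (G \ add) ∪ pre:
  G ∩ del = {}  (empty — regression defined)
  G \ add = {clear(e), handempty, on(b,f), ontable(f)} \ {clear(e), handempty, on(e,b)} = {on(b,f), ontable(f)}
  ∪ pre   = {on(b,f), ontable(f)} ∪ {clear(b), holding(e)}
          = {clear(b), holding(e), on(b,f), ontable(f)}

== RESULT ==
["clear(b)", "holding(e)", "on(b,f)", "ontable(f)"]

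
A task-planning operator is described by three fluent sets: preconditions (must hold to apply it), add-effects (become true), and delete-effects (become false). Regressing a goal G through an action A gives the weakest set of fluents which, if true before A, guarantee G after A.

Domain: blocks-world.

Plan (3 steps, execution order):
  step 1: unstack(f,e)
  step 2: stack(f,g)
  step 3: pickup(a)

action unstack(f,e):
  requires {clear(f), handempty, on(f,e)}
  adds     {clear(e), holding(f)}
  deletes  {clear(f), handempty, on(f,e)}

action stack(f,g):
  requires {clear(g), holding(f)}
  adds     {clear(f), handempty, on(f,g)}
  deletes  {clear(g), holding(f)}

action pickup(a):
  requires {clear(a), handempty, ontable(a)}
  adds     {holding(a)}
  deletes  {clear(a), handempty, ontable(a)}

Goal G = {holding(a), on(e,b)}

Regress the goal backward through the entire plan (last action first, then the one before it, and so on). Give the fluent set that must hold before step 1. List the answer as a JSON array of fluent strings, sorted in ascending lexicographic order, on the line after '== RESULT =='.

Regress step by step:
  through step 3 (pickup(a)): drop {holding(a)}, keep {on(e,b)}, require {clear(a), handempty, ontable(a)}
    → {clear(a), handempty, on(e,b), ontable(a)}
  through step 2 (stack(f,g)): drop {handempty}, keep {clear(a), on(e,b), ontable(a)}, require {clear(g), holding(f)}
    → {clear(a), clear(g), holding(f), on(e,b), ontable(a)}
  through step 1 (unstack(f,e)): drop {holding(f)}, keep {clear(a), clear(g), on(e,b), ontable(a)}, require {clear(f), handempty, on(f,e)}
    → {clear(a), clear(f), clear(g), handempty, on(e,b), on(f,e), ontable(a)}

== RESULT ==
["clear(a)", "clear(f)", "clear(g)", "handempty", "on(e,b)", "on(f,e)", "ontable(a)"]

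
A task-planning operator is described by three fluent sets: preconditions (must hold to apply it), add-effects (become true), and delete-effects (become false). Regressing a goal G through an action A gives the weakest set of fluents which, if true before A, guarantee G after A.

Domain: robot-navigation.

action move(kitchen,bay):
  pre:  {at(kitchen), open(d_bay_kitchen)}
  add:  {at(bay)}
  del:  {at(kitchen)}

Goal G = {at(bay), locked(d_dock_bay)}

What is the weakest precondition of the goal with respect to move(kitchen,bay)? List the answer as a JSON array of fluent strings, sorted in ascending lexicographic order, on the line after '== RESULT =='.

Regress:
  G ∩ del = {}  (empty — regression defined)
  G \ add = {at(bay), locked(d_dock_bay)} \ {at(bay)} = {locked(d_dock_bay)}
  ∪ pre   = {locked(d_dock_bay)} ∪ {at(kitchen), open(d_bay_kitchen)}
          = {at(kitchen), locked(d_dock_bay), open(d_bay_kitchen)}

== RESULT ==
["at(kitchen)", "locked(d_dock_bay)", "open(d_bay_kitchen)"]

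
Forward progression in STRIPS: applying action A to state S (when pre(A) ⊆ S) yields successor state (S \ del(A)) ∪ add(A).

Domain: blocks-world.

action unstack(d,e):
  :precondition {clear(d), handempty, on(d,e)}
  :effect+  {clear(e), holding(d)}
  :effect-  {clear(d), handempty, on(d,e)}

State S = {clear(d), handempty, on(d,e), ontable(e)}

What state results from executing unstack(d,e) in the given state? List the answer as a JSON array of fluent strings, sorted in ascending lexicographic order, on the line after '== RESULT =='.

Progress:
  pre ⊆ S: {clear(d), handempty, on(d,e)} ⊆ S  — applicable
  S \ del = {ontable(e)}
  ∪ add   = {clear(e), holding(d), ontable(e)}

== RESULT ==
["clear(e)", "holding(d)", "ontable(e)"]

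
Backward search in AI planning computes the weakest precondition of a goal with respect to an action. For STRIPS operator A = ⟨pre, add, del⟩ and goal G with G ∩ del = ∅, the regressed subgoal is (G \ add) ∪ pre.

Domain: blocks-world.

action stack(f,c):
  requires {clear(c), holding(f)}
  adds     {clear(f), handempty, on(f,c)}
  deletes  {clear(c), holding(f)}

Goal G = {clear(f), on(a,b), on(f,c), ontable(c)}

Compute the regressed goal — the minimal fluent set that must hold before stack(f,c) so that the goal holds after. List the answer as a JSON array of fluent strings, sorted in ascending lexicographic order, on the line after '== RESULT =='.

Compute (G \ add) ∪ pre:
  G ∩ del = {}  (empty — regression defined)
  G \ add = {clear(f), on(a,b), on(f,c), ontable(c)} \ {clear(f), handempty, on(f,c)} = {on(a,b), ontable(c)}
  ∪ pre   = {on(a,b), ontable(c)} ∪ {clear(c), holding(f)}
          = {clear(c), holding(f), on(a,b), ontable(c)}

== RESULT ==
["clear(c)", "holding(f)", "on(a,b)", "ontable(c)"]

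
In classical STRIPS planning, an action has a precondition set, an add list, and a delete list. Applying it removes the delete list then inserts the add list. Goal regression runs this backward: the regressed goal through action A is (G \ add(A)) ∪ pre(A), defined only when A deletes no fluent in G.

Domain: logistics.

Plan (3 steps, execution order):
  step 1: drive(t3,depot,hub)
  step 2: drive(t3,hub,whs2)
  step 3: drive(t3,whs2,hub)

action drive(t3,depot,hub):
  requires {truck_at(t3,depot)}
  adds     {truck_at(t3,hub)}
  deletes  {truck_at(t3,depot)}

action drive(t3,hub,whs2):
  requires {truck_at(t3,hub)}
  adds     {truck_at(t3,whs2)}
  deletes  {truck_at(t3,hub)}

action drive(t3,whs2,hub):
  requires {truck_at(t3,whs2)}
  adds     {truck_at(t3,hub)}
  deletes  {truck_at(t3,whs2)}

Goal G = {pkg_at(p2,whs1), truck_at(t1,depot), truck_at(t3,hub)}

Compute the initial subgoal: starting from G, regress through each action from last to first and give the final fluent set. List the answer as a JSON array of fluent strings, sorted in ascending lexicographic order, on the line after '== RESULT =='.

Regress step by step:
  through step 3 (drive(t3,whs2,hub)): drop {truck_at(t3,hub)}, keep {pkg_at(p2,whs1), truck_at(t1,depot)}, require {truck_at(t3,whs2)}
    → {pkg_at(p2,whs1), truck_at(t1,depot), truck_at(t3,whs2)}
  through step 2 (drive(t3,hub,whs2)): drop {truck_at(t3,whs2)}, keep {pkg_at(p2,whs1), truck_at(t1,depot)}, require {truck_at(t3,hub)}
    → {pkg_at(p2,whs1), truck_at(t1,depot), truck_at(t3,hub)}
  through step 1 (drive(t3,depot,hub)): drop {truck_at(t3,hub)}, keep {pkg_at(p2,whs1), truck_at(t1,depot)}, require {truck_at(t3,depot)}
    → {pkg_at(p2,whs1), truck_at(t1,depot), truck_at(t3,depot)}

== RESULT ==
["pkg_at(p2,whs1)", "truck_at(t1,depot)", "truck_at(t3,depot)"]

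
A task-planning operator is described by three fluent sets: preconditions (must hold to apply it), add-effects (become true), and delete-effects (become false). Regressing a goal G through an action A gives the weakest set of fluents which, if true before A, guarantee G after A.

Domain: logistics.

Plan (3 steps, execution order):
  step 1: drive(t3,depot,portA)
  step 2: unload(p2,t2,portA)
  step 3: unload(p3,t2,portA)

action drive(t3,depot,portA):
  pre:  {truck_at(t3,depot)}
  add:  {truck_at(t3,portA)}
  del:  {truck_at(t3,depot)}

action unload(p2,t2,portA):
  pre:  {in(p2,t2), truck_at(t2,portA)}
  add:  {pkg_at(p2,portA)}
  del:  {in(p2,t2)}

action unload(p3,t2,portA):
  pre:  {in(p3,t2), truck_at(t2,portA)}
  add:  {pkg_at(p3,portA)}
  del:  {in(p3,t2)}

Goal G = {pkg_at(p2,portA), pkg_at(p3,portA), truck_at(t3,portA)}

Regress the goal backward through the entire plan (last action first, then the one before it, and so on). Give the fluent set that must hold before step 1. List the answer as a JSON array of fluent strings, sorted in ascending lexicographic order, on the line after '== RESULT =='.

Regress step by step:
  through step 3 (unload(p3,t2,portA)): drop {pkg_at(p3,portA)}, keep {pkg_at(p2,portA), truck_at(t3,portA)}, require {in(p3,t2), truck_at(t2,portA)}
    → {in(p3,t2), pkg_at(p2,portA), truck_at(t2,portA), truck_at(t3,portA)}
  through step 2 (unload(p2,t2,portA)): drop {pkg_at(p2,portA)}, keep {in(p3,t2), truck_at(t2,portA), truck_at(t3,portA)}, require {in(p2,t2), truck_at(t2,portA)}
    → {in(p2,t2), in(p3,t2), truck_at(t2,portA), truck_at(t3,portA)}
  through step 1 (drive(t3,depot,portA)): drop {truck_at(t3,portA)}, keep {in(p2,t2), in(p3,t2), truck_at(t2,portA)}, require {truck_at(t3,depot)}
    → {in(p2,t2), in(p3,t2), truck_at(t2,portA), truck_at(t3,depot)}

== RESULT ==
["in(p2,t2)", "in(p3,t2)", "truck_at(t2,portA)", "truck_at(t3,depot)"]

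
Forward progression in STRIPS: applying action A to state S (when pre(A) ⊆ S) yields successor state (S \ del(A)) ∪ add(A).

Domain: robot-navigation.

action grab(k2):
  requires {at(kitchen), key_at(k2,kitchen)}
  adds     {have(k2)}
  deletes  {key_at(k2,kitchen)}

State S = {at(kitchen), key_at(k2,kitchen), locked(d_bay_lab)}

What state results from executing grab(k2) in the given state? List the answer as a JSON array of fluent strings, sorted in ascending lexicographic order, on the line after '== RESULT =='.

Progress:
  pre ⊆ S: {at(kitchen), key_at(k2,kitchen)} ⊆ S  — applicable
  S \ del = {at(kitchen), locked(d_bay_lab)}
  ∪ add   = {at(kitchen), have(k2), locked(d_bay_lab)}

== RESULT ==
["at(kitchen)", "have(k2)", "locked(d_bay_lab)"]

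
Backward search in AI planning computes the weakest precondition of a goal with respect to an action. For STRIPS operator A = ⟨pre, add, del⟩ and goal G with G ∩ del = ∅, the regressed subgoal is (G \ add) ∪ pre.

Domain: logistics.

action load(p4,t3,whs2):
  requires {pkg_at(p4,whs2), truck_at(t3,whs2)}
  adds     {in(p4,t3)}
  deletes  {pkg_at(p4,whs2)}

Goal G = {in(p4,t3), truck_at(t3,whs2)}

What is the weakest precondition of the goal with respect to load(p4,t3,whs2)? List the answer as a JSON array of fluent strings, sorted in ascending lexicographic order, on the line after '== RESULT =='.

Compute (G \ add) ∪ pre:
  G ∩ del = {}  (empty — regression defined)
  G \ add = {in(p4,t3), truck_at(t3,whs2)} \ {in(p4,t3)} = {truck_at(t3,whs2)}
  ∪ pre   = {truck_at(t3,whs2)} ∪ {pkg_at(p4,whs2), truck_at(t3,whs2)}
          = {pkg_at(p4,whs2), truck_at(t3,whs2)}

== RESULT ==
["pkg_at(p4,whs2)", "truck_at(t3,whs2)"]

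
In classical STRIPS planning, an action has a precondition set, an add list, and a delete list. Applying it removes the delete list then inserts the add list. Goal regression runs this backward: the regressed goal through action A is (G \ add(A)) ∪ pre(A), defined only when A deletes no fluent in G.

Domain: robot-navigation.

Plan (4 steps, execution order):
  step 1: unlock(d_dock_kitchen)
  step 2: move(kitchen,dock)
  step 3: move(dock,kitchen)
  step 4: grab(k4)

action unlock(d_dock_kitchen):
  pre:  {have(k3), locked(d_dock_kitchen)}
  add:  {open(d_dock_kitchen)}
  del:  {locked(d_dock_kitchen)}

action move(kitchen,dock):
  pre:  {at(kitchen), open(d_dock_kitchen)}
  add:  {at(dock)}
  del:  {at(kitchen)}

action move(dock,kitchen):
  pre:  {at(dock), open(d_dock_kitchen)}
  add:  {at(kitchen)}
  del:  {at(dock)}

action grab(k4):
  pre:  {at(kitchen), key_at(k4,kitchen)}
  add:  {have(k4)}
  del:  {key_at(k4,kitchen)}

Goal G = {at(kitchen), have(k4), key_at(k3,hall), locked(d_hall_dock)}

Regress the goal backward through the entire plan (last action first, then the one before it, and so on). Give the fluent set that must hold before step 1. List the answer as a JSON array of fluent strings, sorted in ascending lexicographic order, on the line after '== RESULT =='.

Regress step by step:
  through step 4 (grab(k4)): drop {have(k4)}, keep {at(kitchen), key_at(k3,hall), locked(d_hall_dock)}, require {at(kitchen), key_at(k4,kitchen)}
    → {at(kitchen), key_at(k3,hall), key_at(k4,kitchen), locked(d_hall_dock)}
  through step 3 (move(dock,kitchen)): drop {at(kitchen)}, keep {key_at(k3,hall), key_at(k4,kitchen), locked(d_hall_dock)}, require {at(dock), open(d_dock_kitchen)}
    → {at(dock), key_at(k3,hall), key_at(k4,kitchen), locked(d_hall_dock), open(d_dock_kitchen)}
  through step 2 (move(kitchen,dock)): drop {at(dock)}, keep {key_at(k3,hall), key_at(k4,kitchen), locked(d_hall_dock), open(d_dock_kitchen)}, require {at(kitchen), open(d_dock_kitchen)}
    → {at(kitchen), key_at(k3,hall), key_at(k4,kitchen), locked(d_hall_dock), open(d_dock_kitchen)}
  through step 1 (unlock(d_dock_kitchen)): drop {open(d_dock_kitchen)}, keep {at(kitchen), key_at(k3,hall), key_at(k4,kitchen), locked(d_hall_dock)}, require {have(k3), locked(d_dock_kitchen)}
    → {at(kitchen), have(k3), key_at(k3,hall), key_at(k4,kitchen), locked(d_dock_kitchen), locked(d_hall_dock)}

== RESULT ==
["at(kitchen)", "have(k3)", "key_at(k3,hall)", "key_at(k4,kitchen)", "locked(d_dock_kitchen)", "locked(d_hall_dock)"]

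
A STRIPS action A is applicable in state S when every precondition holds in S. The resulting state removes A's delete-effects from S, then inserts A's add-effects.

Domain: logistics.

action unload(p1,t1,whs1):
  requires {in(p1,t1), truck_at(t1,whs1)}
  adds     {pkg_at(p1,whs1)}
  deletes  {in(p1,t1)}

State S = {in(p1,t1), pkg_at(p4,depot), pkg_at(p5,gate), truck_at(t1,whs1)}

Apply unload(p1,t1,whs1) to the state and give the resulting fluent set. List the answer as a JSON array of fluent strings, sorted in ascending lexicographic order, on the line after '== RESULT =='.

Progress:
  pre ⊆ S: {in(p1,t1), truck_at(t1,whs1)} ⊆ S  — applicable
  S \ del = {pkg_at(p4,depot), pkg_at(p5,gate), truck_at(t1,whs1)}
  ∪ add   = {pkg_at(p1,whs1), pkg_at(p4,depot), pkg_at(p5,gate), truck_at(t1,whs1)}

== RESULT ==
["pkg_at(p1,whs1)", "pkg_at(p4,depot)", "pkg_at(p5,gate)", "truck_at(t1,whs1)"]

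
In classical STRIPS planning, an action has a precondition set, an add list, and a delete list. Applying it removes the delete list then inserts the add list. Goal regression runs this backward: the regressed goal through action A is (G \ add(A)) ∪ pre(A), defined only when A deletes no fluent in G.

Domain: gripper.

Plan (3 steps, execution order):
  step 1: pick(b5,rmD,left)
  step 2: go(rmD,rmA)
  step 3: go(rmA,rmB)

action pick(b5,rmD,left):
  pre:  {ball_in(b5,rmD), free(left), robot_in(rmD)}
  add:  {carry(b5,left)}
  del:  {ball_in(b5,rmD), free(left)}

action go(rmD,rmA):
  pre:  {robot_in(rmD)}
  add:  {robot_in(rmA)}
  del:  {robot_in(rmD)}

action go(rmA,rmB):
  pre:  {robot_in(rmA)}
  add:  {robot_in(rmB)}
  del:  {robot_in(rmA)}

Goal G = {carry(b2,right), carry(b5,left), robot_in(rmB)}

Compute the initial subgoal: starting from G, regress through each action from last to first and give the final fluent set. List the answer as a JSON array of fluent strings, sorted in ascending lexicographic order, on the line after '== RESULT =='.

Regress step by step:
  through step 3 (go(rmA,rmB)): drop {robot_in(rmB)}, keep {carry(b2,right), carry(b5,left)}, require {robot_in(rmA)}
    → {carry(b2,right), carry(b5,left), robot_in(rmA)}
  through step 2 (go(rmD,rmA)): drop {robot_in(rmA)}, keep {carry(b2,right), carry(b5,left)}, require {robot_in(rmD)}
    → {carry(b2,right), carry(b5,left), robot_in(rmD)}
  through step 1 (pick(b5,rmD,left)): drop {carry(b5,left)}, keep {carry(b2,right), robot_in(rmD)}, require {ball_in(b5,rmD), free(left), robot_in(rmD)}
    → {ball_in(b5,rmD), carry(b2,right), free(left), robot_in(rmD)}

== RESULT ==
["ball_in(b5,rmD)", "carry(b2,right)", "free(left)", "robot_in(rmD)"]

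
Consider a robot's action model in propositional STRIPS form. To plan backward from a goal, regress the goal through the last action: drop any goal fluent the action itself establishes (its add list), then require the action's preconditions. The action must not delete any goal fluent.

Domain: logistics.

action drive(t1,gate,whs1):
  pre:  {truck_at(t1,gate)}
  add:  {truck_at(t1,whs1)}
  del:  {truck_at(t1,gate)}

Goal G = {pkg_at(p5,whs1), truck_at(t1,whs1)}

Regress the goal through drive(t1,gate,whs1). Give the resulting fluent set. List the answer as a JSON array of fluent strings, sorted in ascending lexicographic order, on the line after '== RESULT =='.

Regress:
  G ∩ del = {}  (empty — regression defined)
  G \ add = {pkg_at(p5,whs1), truck_at(t1,whs1)} \ {truck_at(t1,whs1)} = {pkg_at(p5,whs1)}
  ∪ pre   = {pkg_at(p5,whs1)} ∪ {truck_at(t1,gate)}
          = {pkg_at(p5,whs1), truck_at(t1,gate)}

== RESULT ==
["pkg_at(p5,whs1)", "truck_at(t1,gate)"]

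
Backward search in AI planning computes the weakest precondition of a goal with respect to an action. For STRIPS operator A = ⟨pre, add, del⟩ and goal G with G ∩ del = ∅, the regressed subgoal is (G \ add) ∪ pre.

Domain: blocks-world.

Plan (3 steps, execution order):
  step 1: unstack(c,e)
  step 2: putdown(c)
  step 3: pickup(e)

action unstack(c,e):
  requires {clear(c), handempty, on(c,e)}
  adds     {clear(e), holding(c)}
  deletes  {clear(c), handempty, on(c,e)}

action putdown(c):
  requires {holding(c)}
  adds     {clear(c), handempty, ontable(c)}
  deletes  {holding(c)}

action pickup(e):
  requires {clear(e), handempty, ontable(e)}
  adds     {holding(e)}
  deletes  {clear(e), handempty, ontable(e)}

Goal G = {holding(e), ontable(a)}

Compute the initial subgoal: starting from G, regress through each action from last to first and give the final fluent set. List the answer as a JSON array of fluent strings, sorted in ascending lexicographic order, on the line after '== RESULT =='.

Regress step by step:
  through step 3 (pickup(e)): drop {holding(e)}, keep {ontable(a)}, require {clear(e), handempty, ontable(e)}
    → {clear(e), handempty, ontable(a), ontable(e)}
  through step 2 (putdown(c)): drop {handempty}, keep {clear(e), ontable(a), ontable(e)}, require {holding(c)}
    → {clear(e), holding(c), ontable(a), ontable(e)}
  through step 1 (unstack(c,e)): drop {clear(e), holding(c)}, keep {ontable(a), ontable(e)}, require {clear(c), handempty, on(c,e)}
    → {clear(c), handempty, on(c,e), ontable(a), ontable(e)}

== RESULT ==
["clear(c)", "handempty", "on(c,e)", "ontable(a)", "ontable(e)"]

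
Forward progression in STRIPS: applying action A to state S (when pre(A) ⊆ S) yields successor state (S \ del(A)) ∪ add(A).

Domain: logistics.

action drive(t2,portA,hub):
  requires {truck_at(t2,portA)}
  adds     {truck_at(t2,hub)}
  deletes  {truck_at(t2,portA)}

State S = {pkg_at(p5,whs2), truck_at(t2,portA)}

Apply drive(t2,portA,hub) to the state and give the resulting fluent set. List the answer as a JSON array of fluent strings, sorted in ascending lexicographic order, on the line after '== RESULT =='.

Progress:
  pre ⊆ S: {truck_at(t2,portA)} ⊆ S  — applicable
  S \ del = {pkg_at(p5,whs2)}
  ∪ add   = {pkg_at(p5,whs2), truck_at(t2,hub)}

== RESULT ==
["pkg_at(p5,whs2)", "truck_at(t2,hub)"]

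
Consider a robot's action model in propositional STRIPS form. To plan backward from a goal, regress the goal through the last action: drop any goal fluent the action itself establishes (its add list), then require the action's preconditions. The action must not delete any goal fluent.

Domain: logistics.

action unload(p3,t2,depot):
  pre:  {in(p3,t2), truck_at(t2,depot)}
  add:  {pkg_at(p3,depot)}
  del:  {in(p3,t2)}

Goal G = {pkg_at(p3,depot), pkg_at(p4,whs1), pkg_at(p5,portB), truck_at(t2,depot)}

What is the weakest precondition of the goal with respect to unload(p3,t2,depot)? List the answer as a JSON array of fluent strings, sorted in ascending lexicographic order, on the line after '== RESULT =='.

Regress:
  G ∩ del = {}  (empty — regression defined)
  G \ add = {pkg_at(p3,depot), pkg_at(p4,whs1), pkg_at(p5,portB), truck_at(t2,depot)} \ {pkg_at(p3,depot)} = {pkg_at(p4,whs1), pkg_at(p5,portB), truck_at(t2,depot)}
  ∪ pre   = {pkg_at(p4,whs1), pkg_at(p5,portB), truck_at(t2,depot)} ∪ {in(p3,t2), truck_at(t2,depot)}
          = {in(p3,t2), pkg_at(p4,whs1), pkg_at(p5,portB), truck_at(t2,depot)}

== RESULT ==
["in(p3,t2)", "pkg_at(p4,whs1)", "pkg_at(p5,portB)", "truck_at(t2,depot)"]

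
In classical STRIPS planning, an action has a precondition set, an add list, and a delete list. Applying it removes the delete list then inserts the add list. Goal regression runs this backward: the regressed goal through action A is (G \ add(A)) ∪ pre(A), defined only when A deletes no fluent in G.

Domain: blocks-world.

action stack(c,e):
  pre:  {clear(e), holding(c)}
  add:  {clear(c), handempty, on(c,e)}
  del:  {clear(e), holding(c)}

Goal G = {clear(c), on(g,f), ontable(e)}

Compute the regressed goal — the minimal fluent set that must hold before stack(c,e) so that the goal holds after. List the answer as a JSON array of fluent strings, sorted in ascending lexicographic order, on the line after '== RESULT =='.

Regress:
  G ∩ del = {}  (empty — regression defined)
  G \ add = {clear(c), on(g,f), ontable(e)} \ {clear(c), handempty, on(c,e)} = {on(g,f), ontable(e)}
  ∪ pre   = {on(g,f), ontable(e)} ∪ {clear(e), holding(c)}
          = {clear(e), holding(c), on(g,f), ontable(e)}

== RESULT ==
["clear(e)", "holding(c)", "on(g,f)", "ontable(e)"]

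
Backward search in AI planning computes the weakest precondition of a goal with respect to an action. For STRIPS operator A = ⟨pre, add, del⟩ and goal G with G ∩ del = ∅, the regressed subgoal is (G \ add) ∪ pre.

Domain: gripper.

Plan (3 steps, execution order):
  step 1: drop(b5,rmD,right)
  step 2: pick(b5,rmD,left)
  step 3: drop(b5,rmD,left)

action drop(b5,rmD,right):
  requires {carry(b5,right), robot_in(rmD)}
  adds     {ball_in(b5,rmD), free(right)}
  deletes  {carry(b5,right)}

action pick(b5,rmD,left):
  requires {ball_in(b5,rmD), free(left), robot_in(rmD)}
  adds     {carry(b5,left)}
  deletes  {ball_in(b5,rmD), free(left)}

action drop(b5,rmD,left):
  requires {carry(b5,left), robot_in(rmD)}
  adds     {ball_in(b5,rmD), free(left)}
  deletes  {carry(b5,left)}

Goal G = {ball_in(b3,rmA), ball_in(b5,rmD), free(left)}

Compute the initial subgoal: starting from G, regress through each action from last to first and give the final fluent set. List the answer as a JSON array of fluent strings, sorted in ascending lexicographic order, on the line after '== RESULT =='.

Work backward from the goal:
  through step 3 (drop(b5,rmD,left)): drop {ball_in(b5,rmD), free(left)}, keep {ball_in(b3,rmA)}, require {carry(b5,left), robot_in(rmD)}
    → {ball_in(b3,rmA), carry(b5,left), robot_in(rmD)}
  through step 2 (pick(b5,rmD,left)): drop {carry(b5,left)}, keep {ball_in(b3,rmA), robot_in(rmD)}, require {ball_in(b5,rmD), free(left), robot_in(rmD)}
    → {ball_in(b3,rmA), ball_in(b5,rmD), free(left), robot_in(rmD)}
  through step 1 (drop(b5,rmD,right)): drop {ball_in(b5,rmD)}, keep {ball_in(b3,rmA), free(left), robot_in(rmD)}, require {carry(b5,right), robot_in(rmD)}
    → {ball_in(b3,rmA), carry(b5,right), free(left), robot_in(rmD)}

== RESULT ==
["ball_in(b3,rmA)", "carry(b5,right)", "free(left)", "robot_in(rmD)"]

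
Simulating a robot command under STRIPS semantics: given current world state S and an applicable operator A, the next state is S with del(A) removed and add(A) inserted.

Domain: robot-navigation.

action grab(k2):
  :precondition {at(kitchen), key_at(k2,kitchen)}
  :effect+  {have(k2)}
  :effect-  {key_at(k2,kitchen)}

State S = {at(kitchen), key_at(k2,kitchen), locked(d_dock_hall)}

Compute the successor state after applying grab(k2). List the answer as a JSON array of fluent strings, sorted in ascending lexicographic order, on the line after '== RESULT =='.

Progress:
  pre ⊆ S: {at(kitchen), key_at(k2,kitchen)} ⊆ S  — applicable
  S \ del = {at(kitchen), locked(d_dock_hall)}
  ∪ add   = {at(kitchen), have(k2), locked(d_dock_hall)}

== RESULT ==
["at(kitchen)", "have(k2)", "locked(d_dock_hall)"]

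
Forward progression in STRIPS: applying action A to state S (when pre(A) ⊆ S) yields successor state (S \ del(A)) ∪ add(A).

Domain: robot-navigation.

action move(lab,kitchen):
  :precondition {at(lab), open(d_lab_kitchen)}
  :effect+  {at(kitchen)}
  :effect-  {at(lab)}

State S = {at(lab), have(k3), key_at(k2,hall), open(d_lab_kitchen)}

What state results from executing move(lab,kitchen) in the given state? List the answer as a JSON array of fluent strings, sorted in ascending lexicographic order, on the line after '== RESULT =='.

Compute (S \ del) ∪ add:
  pre ⊆ S: {at(lab), open(d_lab_kitchen)} ⊆ S  — applicable
  S \ del = {have(k3), key_at(k2,hall), open(d_lab_kitchen)}
  ∪ add   = {at(kitchen), have(k3), key_at(k2,hall), open(d_lab_kitchen)}

== RESULT ==
["at(kitchen)", "have(k3)", "key_at(k2,hall)", "open(d_lab_kitchen)"]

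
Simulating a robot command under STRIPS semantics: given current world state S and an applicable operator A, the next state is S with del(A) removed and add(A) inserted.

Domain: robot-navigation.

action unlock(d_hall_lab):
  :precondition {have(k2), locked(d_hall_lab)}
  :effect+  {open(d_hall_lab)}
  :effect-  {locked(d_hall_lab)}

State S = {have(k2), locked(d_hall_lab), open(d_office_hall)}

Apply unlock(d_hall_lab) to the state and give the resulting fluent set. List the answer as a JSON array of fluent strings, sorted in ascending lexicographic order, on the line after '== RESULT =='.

Compute (S \ del) ∪ add:
  pre ⊆ S: {have(k2), locked(d_hall_lab)} ⊆ S  — applicable
  S \ del = {have(k2), open(d_office_hall)}
  ∪ add   = {have(k2), open(d_hall_lab), open(d_office_hall)}

== RESULT ==
["have(k2)", "open(d_hall_lab)", "open(d_office_hall)"]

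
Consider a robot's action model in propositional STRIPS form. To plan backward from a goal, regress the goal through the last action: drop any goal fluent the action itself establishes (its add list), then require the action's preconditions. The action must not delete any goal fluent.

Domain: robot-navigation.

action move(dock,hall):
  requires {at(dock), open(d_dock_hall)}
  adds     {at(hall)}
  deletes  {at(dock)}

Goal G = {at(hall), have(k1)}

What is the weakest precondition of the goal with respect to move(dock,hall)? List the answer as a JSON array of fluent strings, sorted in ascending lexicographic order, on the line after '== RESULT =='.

Regress:
  G ∩ del = {}  (empty — regression defined)
  G \ add = {at(hall), have(k1)} \ {at(hall)} = {have(k1)}
  ∪ pre   = {have(k1)} ∪ {at(dock), open(d_dock_hall)}
          = {at(dock), have(k1), open(d_dock_hall)}

== RESULT ==
["at(dock)", "have(k1)", "open(d_dock_hall)"]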